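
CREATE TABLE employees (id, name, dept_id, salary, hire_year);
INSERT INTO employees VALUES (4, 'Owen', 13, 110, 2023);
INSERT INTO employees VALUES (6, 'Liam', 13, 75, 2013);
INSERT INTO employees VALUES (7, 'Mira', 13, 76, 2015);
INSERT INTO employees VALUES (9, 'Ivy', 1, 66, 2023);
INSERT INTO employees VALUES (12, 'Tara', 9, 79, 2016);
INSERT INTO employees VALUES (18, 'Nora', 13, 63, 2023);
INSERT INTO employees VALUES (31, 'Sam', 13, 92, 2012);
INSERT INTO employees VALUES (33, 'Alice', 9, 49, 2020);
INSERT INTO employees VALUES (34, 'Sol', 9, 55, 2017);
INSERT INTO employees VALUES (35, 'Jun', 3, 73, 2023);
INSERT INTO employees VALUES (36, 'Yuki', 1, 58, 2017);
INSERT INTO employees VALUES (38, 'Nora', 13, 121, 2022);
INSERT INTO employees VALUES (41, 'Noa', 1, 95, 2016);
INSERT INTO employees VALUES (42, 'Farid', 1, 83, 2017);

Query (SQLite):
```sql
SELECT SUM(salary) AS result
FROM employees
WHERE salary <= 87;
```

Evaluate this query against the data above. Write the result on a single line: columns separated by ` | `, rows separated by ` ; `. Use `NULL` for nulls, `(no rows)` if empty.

Rows where salary <= 87 → salary values: [75, 76, 66, 79, 63, 49, 55, 73, 58, 83].
SUM of non-NULL values = 677.

677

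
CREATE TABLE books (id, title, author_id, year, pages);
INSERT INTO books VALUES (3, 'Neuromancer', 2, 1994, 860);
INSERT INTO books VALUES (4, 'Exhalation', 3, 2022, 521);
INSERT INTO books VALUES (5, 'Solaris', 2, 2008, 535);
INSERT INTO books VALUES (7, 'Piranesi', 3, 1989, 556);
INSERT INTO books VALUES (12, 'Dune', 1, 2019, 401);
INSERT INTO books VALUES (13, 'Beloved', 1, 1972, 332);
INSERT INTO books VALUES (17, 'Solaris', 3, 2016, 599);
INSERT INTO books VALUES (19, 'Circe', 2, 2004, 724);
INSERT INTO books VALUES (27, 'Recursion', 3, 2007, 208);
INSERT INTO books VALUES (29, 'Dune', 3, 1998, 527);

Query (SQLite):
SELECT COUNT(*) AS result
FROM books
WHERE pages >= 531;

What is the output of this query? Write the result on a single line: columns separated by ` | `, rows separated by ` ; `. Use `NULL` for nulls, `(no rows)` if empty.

5

Rows where pages >= 531 → pages values: [860, 535, 556, 599, 724].
COUNT(*) counts rows → 5.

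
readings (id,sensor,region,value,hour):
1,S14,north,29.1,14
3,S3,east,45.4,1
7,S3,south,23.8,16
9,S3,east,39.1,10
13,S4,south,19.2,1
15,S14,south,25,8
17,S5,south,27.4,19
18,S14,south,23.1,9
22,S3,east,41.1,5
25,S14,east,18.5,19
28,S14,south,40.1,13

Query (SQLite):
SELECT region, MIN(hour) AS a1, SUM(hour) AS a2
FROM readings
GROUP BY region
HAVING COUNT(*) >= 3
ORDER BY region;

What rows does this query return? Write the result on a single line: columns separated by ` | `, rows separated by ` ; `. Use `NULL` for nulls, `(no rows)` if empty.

east | 1 | 35 ; south | 1 | 66

Group readings by region.
Per group compute: MIN(hour), SUM(hour).
HAVING: drop groups with fewer than 3 rows.
  east: ids {3, 9, 22, 25} → MIN(hour)=1, SUM(hour)=35
  north: ids {1} → MIN(hour)=14, SUM(hour)=14
  south: ids {7, 13, 15, 17, 18, 28} → MIN(hour)=1, SUM(hour)=66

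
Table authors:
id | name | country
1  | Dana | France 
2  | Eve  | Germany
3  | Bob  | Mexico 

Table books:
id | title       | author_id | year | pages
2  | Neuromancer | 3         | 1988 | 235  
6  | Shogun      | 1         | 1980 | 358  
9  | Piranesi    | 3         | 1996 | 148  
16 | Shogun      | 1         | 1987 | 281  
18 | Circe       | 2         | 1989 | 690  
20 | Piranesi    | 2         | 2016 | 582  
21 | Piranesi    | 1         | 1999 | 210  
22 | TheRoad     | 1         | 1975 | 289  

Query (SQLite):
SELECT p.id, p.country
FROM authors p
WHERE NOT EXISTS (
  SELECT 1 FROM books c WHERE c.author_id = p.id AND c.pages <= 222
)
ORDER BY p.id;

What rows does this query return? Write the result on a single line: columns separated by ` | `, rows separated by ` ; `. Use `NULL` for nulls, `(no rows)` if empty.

For each authors row, check whether any books with matching author_id has pages <= 222.
Keep rows where that is false.

2 | Germany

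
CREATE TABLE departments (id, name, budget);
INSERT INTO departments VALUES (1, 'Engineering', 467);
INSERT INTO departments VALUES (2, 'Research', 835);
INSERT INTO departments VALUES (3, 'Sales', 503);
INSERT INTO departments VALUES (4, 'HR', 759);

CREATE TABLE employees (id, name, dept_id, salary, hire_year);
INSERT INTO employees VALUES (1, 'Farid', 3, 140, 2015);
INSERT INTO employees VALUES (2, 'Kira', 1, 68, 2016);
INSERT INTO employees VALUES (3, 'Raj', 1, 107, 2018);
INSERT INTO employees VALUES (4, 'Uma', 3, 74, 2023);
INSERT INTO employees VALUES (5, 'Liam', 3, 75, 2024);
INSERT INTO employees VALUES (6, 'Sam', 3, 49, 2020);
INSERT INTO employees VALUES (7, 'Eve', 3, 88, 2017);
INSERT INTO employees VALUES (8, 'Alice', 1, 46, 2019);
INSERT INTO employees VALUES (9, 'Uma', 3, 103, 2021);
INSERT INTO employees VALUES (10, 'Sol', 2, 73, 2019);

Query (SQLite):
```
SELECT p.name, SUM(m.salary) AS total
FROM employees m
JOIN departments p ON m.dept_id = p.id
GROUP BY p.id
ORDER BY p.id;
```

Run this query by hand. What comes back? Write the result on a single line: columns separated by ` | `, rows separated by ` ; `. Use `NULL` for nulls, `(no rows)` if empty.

Join each employees row to its departments via dept_id.
Group joined rows by departments.id; compute SUM(m.salary) per group.
  1: ids {2, 3, 8} → SUM(m.salary)=221
  2: ids {10} → SUM(m.salary)=73
  3: ids {1, 4, 5, 6, 7, 9} → SUM(m.salary)=529

Engineering | 221 ; Research | 73 ; Sales | 529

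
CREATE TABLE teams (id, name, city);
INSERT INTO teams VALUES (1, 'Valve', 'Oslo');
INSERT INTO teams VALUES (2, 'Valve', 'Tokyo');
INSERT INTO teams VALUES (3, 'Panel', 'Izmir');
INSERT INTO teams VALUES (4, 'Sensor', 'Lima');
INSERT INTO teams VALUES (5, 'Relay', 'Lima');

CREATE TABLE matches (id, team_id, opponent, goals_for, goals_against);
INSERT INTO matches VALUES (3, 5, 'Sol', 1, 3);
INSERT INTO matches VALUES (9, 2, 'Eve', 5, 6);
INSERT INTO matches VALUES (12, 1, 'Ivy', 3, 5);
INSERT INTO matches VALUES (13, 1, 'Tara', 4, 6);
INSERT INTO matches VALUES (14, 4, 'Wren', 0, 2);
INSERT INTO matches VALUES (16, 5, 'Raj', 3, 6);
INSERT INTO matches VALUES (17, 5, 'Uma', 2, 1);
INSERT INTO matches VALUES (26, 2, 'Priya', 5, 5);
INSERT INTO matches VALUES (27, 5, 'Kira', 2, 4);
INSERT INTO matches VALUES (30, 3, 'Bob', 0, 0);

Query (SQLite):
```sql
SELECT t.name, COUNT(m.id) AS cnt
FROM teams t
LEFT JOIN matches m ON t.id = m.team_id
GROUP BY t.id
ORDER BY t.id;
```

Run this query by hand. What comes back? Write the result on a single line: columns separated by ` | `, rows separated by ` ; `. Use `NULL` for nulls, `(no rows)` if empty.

Valve | 2 ; Valve | 2 ; Panel | 1 ; Sensor | 1 ; Relay | 4

LEFT JOIN keeps every teams row; unmatched ones get NULL for matches columns.
Group by teams.id and compute COUNT(m.id). COUNT(col) of an all-NULL group is 0.
  1: ids {12, 13} → COUNT(m.id)=2
  2: ids {9, 26} → COUNT(m.id)=2
  3: ids {30} → COUNT(m.id)=1
  4: ids {14} → COUNT(m.id)=1
  5: ids {3, 16, 17, 27} → COUNT(m.id)=4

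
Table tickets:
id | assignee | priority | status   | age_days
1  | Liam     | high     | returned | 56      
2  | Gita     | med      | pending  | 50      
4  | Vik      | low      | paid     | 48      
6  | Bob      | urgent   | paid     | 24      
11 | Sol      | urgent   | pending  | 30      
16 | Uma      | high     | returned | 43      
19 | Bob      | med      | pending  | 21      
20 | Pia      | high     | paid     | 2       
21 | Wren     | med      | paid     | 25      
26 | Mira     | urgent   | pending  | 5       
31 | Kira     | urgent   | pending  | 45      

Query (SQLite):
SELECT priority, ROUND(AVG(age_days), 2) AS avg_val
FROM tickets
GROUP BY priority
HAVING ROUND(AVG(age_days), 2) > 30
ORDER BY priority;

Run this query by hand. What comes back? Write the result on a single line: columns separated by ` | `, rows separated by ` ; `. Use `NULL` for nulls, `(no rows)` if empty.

high | 33.67 ; low | 48 ; med | 32

Partition tickets by priority; compute ROUND(AVG(age_days), 2) within each group.
HAVING: keep groups where ROUND(AVG(age_days), 2) > 30.
  high: ids {1, 16, 20} → ROUND(AVG(age_days), 2)=33.67
  low: ids {4} → ROUND(AVG(age_days), 2)=48
  med: ids {2, 19, 21} → ROUND(AVG(age_days), 2)=32
  urgent: ids {6, 11, 26, 31} → ROUND(AVG(age_days), 2)=26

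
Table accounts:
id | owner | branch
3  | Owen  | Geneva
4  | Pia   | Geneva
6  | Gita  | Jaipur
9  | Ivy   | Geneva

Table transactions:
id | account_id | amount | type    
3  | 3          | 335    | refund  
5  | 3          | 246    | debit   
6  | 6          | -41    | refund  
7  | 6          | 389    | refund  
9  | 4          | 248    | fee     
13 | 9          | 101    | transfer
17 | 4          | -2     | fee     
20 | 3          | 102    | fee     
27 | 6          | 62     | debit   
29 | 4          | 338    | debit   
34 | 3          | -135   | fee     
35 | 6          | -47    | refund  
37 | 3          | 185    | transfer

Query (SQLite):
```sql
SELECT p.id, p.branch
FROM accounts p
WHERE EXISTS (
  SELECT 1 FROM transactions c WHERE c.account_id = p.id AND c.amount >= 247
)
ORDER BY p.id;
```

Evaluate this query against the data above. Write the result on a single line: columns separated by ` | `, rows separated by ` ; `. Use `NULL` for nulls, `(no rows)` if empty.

3 | Geneva ; 4 | Geneva ; 6 | Jaipur

For each accounts row, check whether any transactions with matching account_id has amount >= 247.
Keep rows where that is true.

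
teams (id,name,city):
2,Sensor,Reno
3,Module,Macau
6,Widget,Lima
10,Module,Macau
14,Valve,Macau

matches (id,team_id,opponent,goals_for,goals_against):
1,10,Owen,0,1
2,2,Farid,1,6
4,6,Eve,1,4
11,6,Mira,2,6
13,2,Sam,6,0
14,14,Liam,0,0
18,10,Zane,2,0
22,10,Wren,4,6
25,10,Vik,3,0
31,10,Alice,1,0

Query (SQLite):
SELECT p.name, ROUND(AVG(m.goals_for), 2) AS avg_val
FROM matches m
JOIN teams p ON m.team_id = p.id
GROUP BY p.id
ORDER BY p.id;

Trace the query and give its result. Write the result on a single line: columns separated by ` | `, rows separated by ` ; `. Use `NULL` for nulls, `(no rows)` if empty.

Sensor | 3.5 ; Widget | 1.5 ; Module | 2 ; Valve | 0

Join each matches row to its teams via team_id.
Group joined rows by teams.id; compute ROUND(AVG(m.goals_for), 2) per group.
  2: ids {2, 13} → ROUND(AVG(m.goals_for), 2)=3.5
  6: ids {4, 11} → ROUND(AVG(m.goals_for), 2)=1.5
  10: ids {1, 18, 22, 25, 31} → ROUND(AVG(m.goals_for), 2)=2
  14: ids {14} → ROUND(AVG(m.goals_for), 2)=0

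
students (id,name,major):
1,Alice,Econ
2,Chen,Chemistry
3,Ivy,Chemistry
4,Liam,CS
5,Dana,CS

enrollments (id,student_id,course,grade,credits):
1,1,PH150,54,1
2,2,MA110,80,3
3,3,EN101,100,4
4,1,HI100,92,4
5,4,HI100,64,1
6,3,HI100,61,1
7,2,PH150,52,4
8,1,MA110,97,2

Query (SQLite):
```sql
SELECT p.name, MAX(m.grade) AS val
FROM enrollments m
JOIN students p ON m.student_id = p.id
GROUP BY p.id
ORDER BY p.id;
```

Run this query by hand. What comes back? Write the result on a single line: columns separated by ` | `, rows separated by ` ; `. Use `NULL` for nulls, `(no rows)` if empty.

Alice | 97 ; Chen | 80 ; Ivy | 100 ; Liam | 64

Join each enrollments row to its students via student_id.
Group joined rows by students.id; compute MAX(m.grade) per group.
  1: ids {1, 4, 8} → MAX(m.grade)=97
  2: ids {2, 7} → MAX(m.grade)=80
  3: ids {3, 6} → MAX(m.grade)=100
  4: ids {5} → MAX(m.grade)=64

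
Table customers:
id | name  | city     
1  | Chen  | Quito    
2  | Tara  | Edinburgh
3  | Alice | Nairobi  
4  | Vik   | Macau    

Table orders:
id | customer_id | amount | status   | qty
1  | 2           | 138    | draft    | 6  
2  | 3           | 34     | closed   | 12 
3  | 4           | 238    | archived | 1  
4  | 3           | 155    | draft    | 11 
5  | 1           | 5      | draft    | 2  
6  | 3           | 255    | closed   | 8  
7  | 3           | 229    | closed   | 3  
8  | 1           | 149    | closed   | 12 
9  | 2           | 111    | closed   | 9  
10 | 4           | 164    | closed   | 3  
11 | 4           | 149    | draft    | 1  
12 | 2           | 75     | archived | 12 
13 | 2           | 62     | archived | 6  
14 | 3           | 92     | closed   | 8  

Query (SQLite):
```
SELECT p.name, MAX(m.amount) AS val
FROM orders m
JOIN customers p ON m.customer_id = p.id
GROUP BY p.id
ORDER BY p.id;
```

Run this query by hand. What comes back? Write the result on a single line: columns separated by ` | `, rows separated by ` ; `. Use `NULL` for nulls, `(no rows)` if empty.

Chen | 149 ; Tara | 138 ; Alice | 255 ; Vik | 238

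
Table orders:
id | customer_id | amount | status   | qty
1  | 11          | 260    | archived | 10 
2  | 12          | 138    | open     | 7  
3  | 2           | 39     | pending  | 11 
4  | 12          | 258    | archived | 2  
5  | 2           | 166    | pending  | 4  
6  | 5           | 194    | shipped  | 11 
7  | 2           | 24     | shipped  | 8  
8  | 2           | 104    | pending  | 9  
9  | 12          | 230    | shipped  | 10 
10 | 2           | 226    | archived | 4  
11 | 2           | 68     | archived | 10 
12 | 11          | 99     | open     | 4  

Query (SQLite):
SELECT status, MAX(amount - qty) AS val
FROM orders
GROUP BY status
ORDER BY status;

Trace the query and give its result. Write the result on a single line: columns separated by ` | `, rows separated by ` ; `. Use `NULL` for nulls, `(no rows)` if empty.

archived | 256 ; open | 131 ; pending | 162 ; shipped | 220

For each row compute amount - qty.
Group by status; take MAX of the expression per group.
  archived: ids {1, 4, 10, 11} → MAX(amount - qty)=256
  open: ids {2, 12} → MAX(amount - qty)=131
  pending: ids {3, 5, 8} → MAX(amount - qty)=162
  shipped: ids {6, 7, 9} → MAX(amount - qty)=220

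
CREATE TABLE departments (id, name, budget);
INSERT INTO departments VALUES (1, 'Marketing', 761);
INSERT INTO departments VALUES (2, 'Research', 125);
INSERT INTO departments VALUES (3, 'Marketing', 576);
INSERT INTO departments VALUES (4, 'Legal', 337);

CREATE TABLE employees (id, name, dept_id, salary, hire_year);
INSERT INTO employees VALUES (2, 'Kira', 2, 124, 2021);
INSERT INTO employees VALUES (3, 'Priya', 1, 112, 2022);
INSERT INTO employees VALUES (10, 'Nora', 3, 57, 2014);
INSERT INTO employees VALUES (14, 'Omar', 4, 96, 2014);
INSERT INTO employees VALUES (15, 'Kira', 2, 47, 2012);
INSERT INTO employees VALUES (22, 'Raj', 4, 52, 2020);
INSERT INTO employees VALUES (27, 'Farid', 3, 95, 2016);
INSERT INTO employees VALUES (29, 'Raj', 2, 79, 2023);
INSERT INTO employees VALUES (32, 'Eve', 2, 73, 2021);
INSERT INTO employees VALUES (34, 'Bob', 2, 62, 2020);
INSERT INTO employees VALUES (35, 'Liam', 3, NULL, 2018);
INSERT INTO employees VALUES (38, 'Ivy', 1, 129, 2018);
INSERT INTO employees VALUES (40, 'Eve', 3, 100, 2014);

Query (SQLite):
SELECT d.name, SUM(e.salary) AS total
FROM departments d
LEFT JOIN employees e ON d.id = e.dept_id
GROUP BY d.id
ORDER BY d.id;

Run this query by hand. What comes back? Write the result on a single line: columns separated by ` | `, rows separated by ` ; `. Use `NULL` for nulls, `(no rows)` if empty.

LEFT JOIN keeps every departments row; unmatched ones get NULL for employees columns.
Group by departments.id and compute SUM(e.salary). SUM over an all-NULL group is NULL.
  1: ids {3, 38} → SUM(e.salary)=241
  2: ids {2, 15, 29, 32, 34} → SUM(e.salary)=385
  3: ids {10, 27, 35, 40} → SUM(e.salary)=252
  4: ids {14, 22} → SUM(e.salary)=148

Marketing | 241 ; Research | 385 ; Marketing | 252 ; Legal | 148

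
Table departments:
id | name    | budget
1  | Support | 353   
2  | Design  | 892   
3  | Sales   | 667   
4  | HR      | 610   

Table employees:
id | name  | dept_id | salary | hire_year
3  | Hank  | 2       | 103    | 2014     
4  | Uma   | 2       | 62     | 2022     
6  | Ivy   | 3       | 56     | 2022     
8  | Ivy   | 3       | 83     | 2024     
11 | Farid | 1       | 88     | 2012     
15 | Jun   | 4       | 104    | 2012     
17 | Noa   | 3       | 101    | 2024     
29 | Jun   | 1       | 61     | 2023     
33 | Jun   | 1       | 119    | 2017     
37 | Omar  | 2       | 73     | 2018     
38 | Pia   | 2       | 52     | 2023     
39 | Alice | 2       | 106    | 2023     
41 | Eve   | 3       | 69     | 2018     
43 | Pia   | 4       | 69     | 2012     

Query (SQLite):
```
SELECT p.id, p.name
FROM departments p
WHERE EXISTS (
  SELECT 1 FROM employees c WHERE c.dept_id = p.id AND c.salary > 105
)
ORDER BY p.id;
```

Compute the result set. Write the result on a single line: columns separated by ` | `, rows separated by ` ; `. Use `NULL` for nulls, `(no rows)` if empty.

1 | Support ; 2 | Design

For each departments row, check whether any employees with matching dept_id has salary > 105.
Keep rows where that is true.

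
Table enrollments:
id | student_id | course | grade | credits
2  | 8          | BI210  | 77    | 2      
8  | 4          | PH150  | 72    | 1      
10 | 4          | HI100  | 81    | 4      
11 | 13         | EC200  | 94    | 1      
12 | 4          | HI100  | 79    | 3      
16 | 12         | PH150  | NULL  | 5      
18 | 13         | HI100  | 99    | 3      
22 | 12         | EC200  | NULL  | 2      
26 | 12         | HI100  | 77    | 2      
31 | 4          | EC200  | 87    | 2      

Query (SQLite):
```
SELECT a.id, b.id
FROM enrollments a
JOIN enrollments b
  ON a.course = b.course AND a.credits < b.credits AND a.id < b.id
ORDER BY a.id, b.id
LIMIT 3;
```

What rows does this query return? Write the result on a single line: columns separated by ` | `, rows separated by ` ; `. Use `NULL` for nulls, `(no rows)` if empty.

8 | 16 ; 11 | 22 ; 11 | 31

Pairs (a,b) with same course, a.credits < b.credits, a.id < b.id.
course groups: BI210:{2} EC200:{11,22,31} HI100:{10,12,18,26} PH150:{8,16}
Ordered by (a.id, b.id); first 3.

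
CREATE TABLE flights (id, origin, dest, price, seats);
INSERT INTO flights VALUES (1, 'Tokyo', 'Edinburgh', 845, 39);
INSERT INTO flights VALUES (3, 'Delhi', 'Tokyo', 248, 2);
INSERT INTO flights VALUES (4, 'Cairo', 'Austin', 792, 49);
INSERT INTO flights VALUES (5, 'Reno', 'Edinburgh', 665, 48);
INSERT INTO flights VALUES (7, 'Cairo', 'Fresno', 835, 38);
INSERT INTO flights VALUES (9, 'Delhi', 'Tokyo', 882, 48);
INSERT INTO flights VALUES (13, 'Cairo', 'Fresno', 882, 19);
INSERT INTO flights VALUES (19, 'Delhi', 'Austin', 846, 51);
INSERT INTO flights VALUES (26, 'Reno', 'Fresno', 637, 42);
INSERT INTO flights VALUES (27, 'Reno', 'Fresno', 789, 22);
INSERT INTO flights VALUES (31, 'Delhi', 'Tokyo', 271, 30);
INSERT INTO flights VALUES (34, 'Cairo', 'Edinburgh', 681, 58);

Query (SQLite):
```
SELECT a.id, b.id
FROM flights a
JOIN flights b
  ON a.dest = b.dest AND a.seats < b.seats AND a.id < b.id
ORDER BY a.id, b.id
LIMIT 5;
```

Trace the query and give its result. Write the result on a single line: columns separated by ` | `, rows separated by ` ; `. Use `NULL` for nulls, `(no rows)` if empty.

1 | 5 ; 1 | 34 ; 3 | 9 ; 3 | 31 ; 4 | 19

Pairs (a,b) with same dest, a.seats < b.seats, a.id < b.id.
dest groups: Austin:{4,19} Edinburgh:{1,5,34} Fresno:{7,13,26,27} Tokyo:{3,9,31}
Ordered by (a.id, b.id); first 5.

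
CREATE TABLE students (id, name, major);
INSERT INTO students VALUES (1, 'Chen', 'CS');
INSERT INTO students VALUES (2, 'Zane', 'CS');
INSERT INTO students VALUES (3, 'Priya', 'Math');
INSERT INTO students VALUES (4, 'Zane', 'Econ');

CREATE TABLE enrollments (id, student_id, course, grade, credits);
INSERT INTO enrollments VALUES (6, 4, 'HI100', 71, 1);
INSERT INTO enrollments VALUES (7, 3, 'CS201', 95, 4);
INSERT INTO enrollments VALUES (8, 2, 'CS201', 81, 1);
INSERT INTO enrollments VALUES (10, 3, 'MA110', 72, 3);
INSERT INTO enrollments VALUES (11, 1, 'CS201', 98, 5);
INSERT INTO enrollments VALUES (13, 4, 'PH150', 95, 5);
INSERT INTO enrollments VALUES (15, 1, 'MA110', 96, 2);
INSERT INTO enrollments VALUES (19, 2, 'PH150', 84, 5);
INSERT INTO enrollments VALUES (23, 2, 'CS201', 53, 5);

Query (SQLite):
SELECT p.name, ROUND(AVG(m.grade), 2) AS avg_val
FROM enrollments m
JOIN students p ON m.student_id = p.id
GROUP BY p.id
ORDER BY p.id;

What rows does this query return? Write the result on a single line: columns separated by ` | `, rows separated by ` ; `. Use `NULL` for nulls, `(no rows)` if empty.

Chen | 97 ; Zane | 72.67 ; Priya | 83.5 ; Zane | 83

Join each enrollments row to its students via student_id.
Group joined rows by students.id; compute ROUND(AVG(m.grade), 2) per group.
  1: ids {11, 15} → ROUND(AVG(m.grade), 2)=97
  2: ids {8, 19, 23} → ROUND(AVG(m.grade), 2)=72.67
  3: ids {7, 10} → ROUND(AVG(m.grade), 2)=83.5
  4: ids {6, 13} → ROUND(AVG(m.grade), 2)=83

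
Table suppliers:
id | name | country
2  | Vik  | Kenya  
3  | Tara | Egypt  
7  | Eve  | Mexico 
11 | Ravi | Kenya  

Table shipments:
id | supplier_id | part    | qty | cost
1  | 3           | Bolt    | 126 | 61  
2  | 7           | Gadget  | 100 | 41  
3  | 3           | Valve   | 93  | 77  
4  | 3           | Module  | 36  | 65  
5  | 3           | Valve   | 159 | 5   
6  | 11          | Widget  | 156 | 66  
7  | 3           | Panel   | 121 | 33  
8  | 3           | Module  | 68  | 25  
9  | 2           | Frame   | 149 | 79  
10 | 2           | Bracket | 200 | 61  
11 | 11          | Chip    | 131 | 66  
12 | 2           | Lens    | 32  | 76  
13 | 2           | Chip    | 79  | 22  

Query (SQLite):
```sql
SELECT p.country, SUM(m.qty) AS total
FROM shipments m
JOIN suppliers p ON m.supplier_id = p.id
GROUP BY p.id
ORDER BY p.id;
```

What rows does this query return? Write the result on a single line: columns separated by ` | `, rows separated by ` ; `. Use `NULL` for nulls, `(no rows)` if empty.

Join each shipments row to its suppliers via supplier_id.
Group joined rows by suppliers.id; compute SUM(m.qty) per group.
  2: ids {9, 10, 12, 13} → SUM(m.qty)=460
  3: ids {1, 3, 4, 5, 7, 8} → SUM(m.qty)=603
  7: ids {2} → SUM(m.qty)=100
  11: ids {6, 11} → SUM(m.qty)=287

Kenya | 460 ; Egypt | 603 ; Mexico | 100 ; Kenya | 287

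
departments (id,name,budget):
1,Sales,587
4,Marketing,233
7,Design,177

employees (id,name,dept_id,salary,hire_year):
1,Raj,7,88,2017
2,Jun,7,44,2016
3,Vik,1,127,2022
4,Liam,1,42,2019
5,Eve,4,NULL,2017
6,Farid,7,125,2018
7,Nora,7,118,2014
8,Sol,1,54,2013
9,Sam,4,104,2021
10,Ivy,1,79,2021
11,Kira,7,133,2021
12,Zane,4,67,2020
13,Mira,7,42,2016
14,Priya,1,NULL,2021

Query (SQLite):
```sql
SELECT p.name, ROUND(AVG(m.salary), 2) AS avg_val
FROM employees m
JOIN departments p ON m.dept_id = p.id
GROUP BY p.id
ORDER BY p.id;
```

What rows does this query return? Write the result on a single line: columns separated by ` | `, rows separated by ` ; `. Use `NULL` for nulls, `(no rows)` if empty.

Join each employees row to its departments via dept_id.
Group joined rows by departments.id; compute ROUND(AVG(m.salary), 2) per group.
  1: ids {3, 4, 8, 10, 14} → ROUND(AVG(m.salary), 2)=75.5
  4: ids {5, 9, 12} → ROUND(AVG(m.salary), 2)=85.5
  7: ids {1, 2, 6, 7, 11, 13} → ROUND(AVG(m.salary), 2)=91.67

Sales | 75.5 ; Marketing | 85.5 ; Design | 91.67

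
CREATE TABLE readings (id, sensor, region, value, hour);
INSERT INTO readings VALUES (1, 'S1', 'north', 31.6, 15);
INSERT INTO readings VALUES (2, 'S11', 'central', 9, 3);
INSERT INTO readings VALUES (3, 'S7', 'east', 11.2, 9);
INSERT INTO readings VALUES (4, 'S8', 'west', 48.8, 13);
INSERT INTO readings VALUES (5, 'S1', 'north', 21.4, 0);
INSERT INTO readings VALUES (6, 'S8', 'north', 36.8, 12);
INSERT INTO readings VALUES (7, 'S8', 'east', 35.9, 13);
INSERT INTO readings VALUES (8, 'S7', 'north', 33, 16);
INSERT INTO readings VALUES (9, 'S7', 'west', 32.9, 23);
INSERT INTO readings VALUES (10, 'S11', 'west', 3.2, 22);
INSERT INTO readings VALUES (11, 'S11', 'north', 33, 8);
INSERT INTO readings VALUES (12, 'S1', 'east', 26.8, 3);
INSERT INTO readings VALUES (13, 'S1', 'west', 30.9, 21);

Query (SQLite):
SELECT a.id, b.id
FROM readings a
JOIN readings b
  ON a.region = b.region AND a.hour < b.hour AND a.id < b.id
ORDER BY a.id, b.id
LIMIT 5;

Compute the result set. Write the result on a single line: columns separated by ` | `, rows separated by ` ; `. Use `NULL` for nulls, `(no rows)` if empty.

Pairs (a,b) with same region, a.hour < b.hour, a.id < b.id.
region groups: central:{2} east:{3,7,12} north:{1,5,6,8,11} west:{4,9,10,13}
Ordered by (a.id, b.id); first 5.

1 | 8 ; 3 | 7 ; 4 | 9 ; 4 | 10 ; 4 | 13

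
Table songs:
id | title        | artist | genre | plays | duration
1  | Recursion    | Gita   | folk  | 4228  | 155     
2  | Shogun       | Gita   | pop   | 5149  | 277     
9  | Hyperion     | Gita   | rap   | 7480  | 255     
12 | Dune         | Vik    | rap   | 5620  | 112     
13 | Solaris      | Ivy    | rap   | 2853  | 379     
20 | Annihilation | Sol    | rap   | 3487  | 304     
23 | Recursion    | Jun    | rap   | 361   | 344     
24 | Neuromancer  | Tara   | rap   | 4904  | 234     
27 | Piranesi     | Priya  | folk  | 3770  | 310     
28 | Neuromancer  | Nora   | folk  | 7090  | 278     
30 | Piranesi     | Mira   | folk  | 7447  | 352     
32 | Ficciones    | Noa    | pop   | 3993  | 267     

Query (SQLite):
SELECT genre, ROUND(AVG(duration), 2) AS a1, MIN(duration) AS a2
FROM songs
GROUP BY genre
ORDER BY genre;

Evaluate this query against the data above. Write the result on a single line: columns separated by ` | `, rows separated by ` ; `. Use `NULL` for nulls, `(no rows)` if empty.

Group songs by genre.
Per group compute: ROUND(AVG(duration), 2), MIN(duration).
  folk: ids {1, 27, 28, 30} → ROUND(AVG(duration), 2)=273.75, MIN(duration)=155
  pop: ids {2, 32} → ROUND(AVG(duration), 2)=272, MIN(duration)=267
  rap: ids {9, 12, 13, 20, 23, 24} → ROUND(AVG(duration), 2)=271.33, MIN(duration)=112

folk | 273.75 | 155 ; pop | 272 | 267 ; rap | 271.33 | 112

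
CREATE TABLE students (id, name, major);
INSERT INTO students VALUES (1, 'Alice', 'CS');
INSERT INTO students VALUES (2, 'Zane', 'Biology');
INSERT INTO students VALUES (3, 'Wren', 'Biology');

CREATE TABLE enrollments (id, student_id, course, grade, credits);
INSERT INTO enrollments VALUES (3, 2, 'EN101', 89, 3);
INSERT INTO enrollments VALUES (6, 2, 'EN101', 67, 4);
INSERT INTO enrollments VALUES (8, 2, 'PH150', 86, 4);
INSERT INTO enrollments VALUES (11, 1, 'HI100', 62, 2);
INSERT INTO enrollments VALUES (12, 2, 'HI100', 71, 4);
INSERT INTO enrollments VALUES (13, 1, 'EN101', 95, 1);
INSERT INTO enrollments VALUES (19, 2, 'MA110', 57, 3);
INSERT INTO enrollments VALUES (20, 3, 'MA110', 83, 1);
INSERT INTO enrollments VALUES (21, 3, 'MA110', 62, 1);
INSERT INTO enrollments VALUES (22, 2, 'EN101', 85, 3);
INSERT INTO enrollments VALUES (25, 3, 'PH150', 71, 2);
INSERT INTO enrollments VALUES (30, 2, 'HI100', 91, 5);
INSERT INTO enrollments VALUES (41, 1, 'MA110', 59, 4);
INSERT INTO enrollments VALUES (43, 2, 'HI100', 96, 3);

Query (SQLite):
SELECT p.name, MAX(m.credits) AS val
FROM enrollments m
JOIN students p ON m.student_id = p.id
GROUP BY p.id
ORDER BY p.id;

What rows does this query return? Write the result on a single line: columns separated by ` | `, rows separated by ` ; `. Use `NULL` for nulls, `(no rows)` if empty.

Join each enrollments row to its students via student_id.
Group joined rows by students.id; compute MAX(m.credits) per group.
  1: ids {11, 13, 41} → MAX(m.credits)=4
  2: ids {3, 6, 8, 12, 19, 22, 30, 43} → MAX(m.credits)=5
  3: ids {20, 21, 25} → MAX(m.credits)=2

Alice | 4 ; Zane | 5 ; Wren | 2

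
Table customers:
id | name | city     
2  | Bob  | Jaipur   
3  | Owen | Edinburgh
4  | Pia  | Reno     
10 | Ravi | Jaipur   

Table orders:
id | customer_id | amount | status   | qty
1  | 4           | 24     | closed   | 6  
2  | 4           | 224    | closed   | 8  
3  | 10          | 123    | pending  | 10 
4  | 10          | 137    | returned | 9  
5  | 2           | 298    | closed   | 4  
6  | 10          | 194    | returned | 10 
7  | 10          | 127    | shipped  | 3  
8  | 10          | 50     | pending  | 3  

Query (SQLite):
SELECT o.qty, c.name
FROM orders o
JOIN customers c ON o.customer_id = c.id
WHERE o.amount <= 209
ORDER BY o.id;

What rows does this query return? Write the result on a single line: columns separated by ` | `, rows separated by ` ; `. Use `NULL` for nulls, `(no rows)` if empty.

Each orders row matches the customers row where customer_id = customers.id.
Then keep rows with o.amount <= 209.

6 | Pia ; 10 | Ravi ; 9 | Ravi ; 10 | Ravi ; 3 | Ravi ; 3 | Ravi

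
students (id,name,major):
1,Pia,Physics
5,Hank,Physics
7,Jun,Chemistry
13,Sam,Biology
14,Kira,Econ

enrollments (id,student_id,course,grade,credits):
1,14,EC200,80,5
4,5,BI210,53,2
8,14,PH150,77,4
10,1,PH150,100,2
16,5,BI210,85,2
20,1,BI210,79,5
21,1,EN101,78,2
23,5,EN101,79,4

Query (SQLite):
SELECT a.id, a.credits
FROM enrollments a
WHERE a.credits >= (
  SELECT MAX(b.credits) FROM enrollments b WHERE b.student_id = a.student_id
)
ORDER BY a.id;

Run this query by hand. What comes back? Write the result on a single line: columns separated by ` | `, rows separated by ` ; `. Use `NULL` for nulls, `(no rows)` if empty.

1 | 5 ; 20 | 5 ; 23 | 4

For each enrollments row a, compute MAX(credits) over rows sharing a.student_id.
Keep row a if a.credits >= that per-group MAX.
  student_id=1: MAX(credits) = 5
  student_id=5: MAX(credits) = 4
  student_id=14: MAX(credits) = 5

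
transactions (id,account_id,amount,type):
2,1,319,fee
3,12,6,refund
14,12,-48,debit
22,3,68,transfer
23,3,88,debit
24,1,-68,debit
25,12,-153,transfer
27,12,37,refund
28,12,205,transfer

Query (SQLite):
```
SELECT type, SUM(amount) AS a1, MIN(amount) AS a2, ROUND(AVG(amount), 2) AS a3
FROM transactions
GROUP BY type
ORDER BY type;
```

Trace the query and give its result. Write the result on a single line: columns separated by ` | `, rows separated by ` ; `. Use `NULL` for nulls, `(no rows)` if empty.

debit | -28 | -68 | -9.33 ; fee | 319 | 319 | 319 ; refund | 43 | 6 | 21.5 ; transfer | 120 | -153 | 40

Group transactions by type.
Per group compute: SUM(amount), MIN(amount), ROUND(AVG(amount), 2).
  debit: ids {14, 23, 24} → SUM(amount)=-28, MIN(amount)=-68, ROUND(AVG(amount), 2)=-9.33
  fee: ids {2} → SUM(amount)=319, MIN(amount)=319, ROUND(AVG(amount), 2)=319
  refund: ids {3, 27} → SUM(amount)=43, MIN(amount)=6, ROUND(AVG(amount), 2)=21.5
  transfer: ids {22, 25, 28} → SUM(amount)=120, MIN(amount)=-153, ROUND(AVG(amount), 2)=40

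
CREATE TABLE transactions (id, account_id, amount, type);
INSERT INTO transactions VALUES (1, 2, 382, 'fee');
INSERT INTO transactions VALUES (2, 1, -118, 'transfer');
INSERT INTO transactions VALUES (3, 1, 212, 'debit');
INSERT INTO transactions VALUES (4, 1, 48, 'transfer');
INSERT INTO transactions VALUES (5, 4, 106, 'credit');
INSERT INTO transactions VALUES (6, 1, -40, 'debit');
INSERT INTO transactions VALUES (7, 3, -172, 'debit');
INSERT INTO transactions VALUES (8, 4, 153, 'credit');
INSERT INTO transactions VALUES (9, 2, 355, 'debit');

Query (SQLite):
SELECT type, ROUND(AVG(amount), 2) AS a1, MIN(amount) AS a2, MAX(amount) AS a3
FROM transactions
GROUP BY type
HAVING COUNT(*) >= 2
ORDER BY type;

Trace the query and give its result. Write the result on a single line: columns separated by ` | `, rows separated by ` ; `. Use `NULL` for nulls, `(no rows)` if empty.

credit | 129.5 | 106 | 153 ; debit | 88.75 | -172 | 355 ; transfer | -35 | -118 | 48

Group transactions by type.
Per group compute: ROUND(AVG(amount), 2), MIN(amount), MAX(amount).
HAVING: drop groups with fewer than 2 rows.
  credit: ids {5, 8} → ROUND(AVG(amount), 2)=129.5, MIN(amount)=106, MAX(amount)=153
  debit: ids {3, 6, 7, 9} → ROUND(AVG(amount), 2)=88.75, MIN(amount)=-172, MAX(amount)=355
  fee: ids {1} → ROUND(AVG(amount), 2)=382, MIN(amount)=382, MAX(amount)=382
  transfer: ids {2, 4} → ROUND(AVG(amount), 2)=-35, MIN(amount)=-118, MAX(amount)=48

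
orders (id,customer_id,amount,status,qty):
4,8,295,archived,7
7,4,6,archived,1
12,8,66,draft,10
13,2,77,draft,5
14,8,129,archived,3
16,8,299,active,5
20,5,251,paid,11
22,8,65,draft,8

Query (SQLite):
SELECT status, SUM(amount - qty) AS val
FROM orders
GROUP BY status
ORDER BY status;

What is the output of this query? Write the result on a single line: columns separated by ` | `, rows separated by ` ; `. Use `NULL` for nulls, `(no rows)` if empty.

active | 294 ; archived | 419 ; draft | 185 ; paid | 240

For each row compute amount - qty.
Group by status; take SUM of the expression per group.
  active: ids {16} → SUM(amount - qty)=294
  archived: ids {4, 7, 14} → SUM(amount - qty)=419
  draft: ids {12, 13, 22} → SUM(amount - qty)=185
  paid: ids {20} → SUM(amount - qty)=240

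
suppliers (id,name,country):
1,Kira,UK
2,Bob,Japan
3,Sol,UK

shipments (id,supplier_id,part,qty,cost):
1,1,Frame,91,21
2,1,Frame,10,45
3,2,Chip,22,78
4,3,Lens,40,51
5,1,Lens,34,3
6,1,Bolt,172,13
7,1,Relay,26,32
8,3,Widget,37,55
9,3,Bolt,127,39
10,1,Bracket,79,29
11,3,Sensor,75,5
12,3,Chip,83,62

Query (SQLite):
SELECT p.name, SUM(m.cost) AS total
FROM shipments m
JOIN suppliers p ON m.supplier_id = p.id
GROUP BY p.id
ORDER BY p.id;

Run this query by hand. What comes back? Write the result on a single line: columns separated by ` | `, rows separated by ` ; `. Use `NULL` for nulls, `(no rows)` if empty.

Join each shipments row to its suppliers via supplier_id.
Group joined rows by suppliers.id; compute SUM(m.cost) per group.
  1: ids {1, 2, 5, 6, 7, 10} → SUM(m.cost)=143
  2: ids {3} → SUM(m.cost)=78
  3: ids {4, 8, 9, 11, 12} → SUM(m.cost)=212

Kira | 143 ; Bob | 78 ; Sol | 212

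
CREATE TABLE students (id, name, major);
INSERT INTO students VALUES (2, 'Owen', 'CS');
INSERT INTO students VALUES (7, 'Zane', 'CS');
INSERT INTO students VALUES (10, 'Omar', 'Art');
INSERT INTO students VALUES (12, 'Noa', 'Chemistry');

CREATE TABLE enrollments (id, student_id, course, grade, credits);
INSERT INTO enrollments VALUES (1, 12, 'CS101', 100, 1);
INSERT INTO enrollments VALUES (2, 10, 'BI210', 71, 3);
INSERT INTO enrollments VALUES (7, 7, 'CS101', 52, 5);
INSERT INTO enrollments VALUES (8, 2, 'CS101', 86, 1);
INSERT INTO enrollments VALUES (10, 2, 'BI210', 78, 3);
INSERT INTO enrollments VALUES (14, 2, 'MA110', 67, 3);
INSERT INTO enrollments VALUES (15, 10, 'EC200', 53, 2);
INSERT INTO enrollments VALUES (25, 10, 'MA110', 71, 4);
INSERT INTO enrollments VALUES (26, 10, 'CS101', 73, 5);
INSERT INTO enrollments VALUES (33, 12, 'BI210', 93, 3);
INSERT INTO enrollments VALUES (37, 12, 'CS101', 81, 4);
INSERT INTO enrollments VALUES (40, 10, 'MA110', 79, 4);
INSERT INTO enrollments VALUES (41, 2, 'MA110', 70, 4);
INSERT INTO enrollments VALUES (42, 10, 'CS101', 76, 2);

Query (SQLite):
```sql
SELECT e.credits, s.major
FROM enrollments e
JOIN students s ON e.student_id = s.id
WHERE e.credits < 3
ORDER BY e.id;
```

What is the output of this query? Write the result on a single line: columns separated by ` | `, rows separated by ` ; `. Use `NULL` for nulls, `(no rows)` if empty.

1 | Chemistry ; 1 | CS ; 2 | Art ; 2 | Art

Each enrollments row matches the students row where student_id = students.id.
Then keep rows with e.credits < 3.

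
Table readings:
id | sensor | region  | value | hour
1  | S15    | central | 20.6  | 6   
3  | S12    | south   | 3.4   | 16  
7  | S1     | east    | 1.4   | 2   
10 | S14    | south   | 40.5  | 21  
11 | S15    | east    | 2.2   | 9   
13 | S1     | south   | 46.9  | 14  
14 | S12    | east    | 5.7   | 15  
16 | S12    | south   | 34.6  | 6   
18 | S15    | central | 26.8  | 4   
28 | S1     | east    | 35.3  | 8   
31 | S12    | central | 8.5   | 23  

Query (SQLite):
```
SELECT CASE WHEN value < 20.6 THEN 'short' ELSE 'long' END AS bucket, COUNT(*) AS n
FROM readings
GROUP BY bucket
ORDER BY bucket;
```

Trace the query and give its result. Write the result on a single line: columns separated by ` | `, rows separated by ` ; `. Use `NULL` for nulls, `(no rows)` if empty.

long | 6 ; short | 5

Bucket rows by value < 20.6 → 'short' else 'long'; count each bucket.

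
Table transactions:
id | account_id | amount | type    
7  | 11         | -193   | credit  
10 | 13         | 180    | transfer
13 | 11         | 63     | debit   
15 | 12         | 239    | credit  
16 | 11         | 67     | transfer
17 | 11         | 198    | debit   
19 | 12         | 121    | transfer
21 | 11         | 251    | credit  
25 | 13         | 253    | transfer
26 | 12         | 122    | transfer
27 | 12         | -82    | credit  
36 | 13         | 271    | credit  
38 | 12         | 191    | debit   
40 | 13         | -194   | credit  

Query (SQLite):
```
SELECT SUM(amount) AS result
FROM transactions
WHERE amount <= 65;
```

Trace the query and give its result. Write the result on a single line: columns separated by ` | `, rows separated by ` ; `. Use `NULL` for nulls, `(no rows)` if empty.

-406

Rows where amount <= 65 → amount values: [-193, 63, -82, -194].
SUM of non-NULL values = -406.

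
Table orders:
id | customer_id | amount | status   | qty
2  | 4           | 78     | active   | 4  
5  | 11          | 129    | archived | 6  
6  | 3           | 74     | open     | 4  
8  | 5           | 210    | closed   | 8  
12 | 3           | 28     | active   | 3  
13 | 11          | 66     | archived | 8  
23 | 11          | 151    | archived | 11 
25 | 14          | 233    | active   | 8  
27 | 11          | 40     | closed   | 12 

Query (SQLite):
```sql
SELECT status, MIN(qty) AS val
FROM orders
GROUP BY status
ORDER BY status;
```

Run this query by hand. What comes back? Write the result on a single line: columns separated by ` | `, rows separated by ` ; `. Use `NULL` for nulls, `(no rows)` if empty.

Partition orders by status; compute MIN(qty) within each group.
  active: ids {2, 12, 25} → MIN(qty)=3
  archived: ids {5, 13, 23} → MIN(qty)=6
  closed: ids {8, 27} → MIN(qty)=8
  open: ids {6} → MIN(qty)=4

active | 3 ; archived | 6 ; closed | 8 ; open | 4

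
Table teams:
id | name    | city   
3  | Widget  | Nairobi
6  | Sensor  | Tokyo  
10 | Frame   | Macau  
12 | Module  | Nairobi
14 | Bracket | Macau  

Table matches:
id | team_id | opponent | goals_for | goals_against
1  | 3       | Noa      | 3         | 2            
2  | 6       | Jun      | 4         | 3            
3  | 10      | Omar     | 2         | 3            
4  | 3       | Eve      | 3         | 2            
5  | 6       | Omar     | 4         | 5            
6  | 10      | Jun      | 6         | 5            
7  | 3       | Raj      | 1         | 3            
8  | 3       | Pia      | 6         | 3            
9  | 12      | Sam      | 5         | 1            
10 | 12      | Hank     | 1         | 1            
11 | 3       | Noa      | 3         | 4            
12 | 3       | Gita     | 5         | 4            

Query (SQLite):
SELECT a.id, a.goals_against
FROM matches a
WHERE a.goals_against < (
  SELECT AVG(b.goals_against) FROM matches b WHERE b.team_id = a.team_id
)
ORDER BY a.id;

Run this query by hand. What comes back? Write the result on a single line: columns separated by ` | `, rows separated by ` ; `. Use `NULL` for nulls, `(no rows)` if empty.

For each matches row a, compute AVG(goals_against) over rows sharing a.team_id.
Keep row a if a.goals_against < that per-group AVG.
  team_id=3: AVG(goals_against) = 3.0
  team_id=6: AVG(goals_against) = 4.0
  team_id=10: AVG(goals_against) = 4.0
  team_id=12: AVG(goals_against) = 1.0

1 | 2 ; 2 | 3 ; 3 | 3 ; 4 | 2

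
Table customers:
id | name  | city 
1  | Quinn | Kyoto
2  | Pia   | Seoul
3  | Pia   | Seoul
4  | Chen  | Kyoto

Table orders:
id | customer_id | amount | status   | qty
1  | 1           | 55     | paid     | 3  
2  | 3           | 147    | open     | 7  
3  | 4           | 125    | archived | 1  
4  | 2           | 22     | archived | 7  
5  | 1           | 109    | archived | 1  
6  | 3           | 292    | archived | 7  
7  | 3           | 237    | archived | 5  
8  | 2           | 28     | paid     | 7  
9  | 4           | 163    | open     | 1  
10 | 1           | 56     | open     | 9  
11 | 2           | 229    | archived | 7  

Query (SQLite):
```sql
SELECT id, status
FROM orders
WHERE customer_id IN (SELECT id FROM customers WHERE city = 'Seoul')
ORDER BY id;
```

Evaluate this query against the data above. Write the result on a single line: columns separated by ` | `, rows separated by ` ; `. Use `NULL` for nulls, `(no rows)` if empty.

Inner query: customers.id where city = 'Seoul'.
Outer: keep orders rows whose customer_id is in that set.
Inner query → {2, 3}

2 | open ; 4 | archived ; 6 | archived ; 7 | archived ; 8 | paid ; 11 | archived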